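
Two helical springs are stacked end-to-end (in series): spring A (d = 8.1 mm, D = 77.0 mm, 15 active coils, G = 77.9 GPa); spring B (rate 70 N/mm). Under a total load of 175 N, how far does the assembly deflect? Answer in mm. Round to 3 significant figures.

k_A = Gd⁴/(8D³N_a) = (77.9×10³)(8.1⁴)/(8·77.0³·15) = 6.121 N/mm
Series: 1/k_eq = 1/6.121 + 1/70 = 0.17766; k_eq = 5.6288 N/mm
δ = F/k_eq = 175/5.6288 = 31.09 mm

31.1 mm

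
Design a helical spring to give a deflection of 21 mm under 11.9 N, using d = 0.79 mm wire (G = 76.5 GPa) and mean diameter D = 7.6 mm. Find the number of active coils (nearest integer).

Required rate k = F/δ = 11.9/21 = 0.56667 N/mm
N_a = Gd⁴/(8D³k) = (76.5×10³ × 0.79⁴)/(8 × 7.6³ × 0.56667)
    = 29796.8 / 1990.02 = 14.97 → 15 coils

15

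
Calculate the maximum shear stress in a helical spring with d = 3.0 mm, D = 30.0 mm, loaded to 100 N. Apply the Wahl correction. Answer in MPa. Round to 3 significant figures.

324 MPa

Spring index C = D/d = 30.0/3.0 = 10.0000
K_W = (4C−1)/(4C−4) + 0.615/C = 39.000/36.000 + 0.0615 = 1.1448
τ₀ = 8FD/(πd³) = 8·100·30.0/(π·3.0³) = 24000/84.823 = 282.94 MPa
τ_max = K·τ₀ = 1.1448 × 282.94 = 323.92 MPa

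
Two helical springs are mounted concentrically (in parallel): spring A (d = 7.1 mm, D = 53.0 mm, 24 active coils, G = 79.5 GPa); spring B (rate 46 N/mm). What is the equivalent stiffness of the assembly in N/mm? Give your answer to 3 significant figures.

k_A = Gd⁴/(8D³N_a) = (79.5×10³)(7.1⁴)/(8·53.0³·24) = 7.0676 N/mm
Parallel: k_eq = 7.0676 + 46 = 53.068 N/mm

53.1 N/mm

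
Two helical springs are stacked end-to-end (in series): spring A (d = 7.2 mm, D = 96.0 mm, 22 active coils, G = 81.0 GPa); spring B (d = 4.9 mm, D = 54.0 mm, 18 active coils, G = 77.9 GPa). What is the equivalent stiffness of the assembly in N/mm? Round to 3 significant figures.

k_A = Gd⁴/(8D³N_a) = (81.0×10³)(7.2⁴)/(8·96.0³·22) = 1.3979 N/mm
k_B = Gd⁴/(8D³N_a) = (77.9×10³)(4.9⁴)/(8·54.0³·18) = 1.9805 N/mm
Series: 1/k_eq = 1/1.3979 + 1/1.9805 = 1.2203; k_eq = 0.8195 N/mm

0.819 N/mm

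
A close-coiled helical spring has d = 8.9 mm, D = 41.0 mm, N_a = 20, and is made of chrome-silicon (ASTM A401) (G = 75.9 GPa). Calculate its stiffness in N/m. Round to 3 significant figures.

43200 N/m

k = Gd⁴/(8D³N_a) = (75.9×10³ × 8.9⁴) / (8 × 41.0³ × 20)
  = 4.76214e+08 / 1.10274e+07 = 43.185 N/mm = 43185 N/m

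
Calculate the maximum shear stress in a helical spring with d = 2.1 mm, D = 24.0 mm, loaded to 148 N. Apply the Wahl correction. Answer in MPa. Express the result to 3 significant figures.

Spring index C = D/d = 24.0/2.1 = 11.4286
K_W = (4C−1)/(4C−4) + 0.615/C = 44.714/41.714 + 0.0538 = 1.1257
τ₀ = 8FD/(πd³) = 8·148·24.0/(π·2.1³) = 28416/29.094 = 976.69 MPa
τ_max = K·τ₀ = 1.1257 × 976.69 = 1099.5 MPa

1100 MPa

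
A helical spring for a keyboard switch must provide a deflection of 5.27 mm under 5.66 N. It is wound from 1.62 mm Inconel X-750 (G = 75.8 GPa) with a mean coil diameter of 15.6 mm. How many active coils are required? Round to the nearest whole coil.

16

Required rate k = F/δ = 5.66/5.27 = 1.074 N/mm
N_a = Gd⁴/(8D³k) = (75.8×10³ × 1.62⁴)/(8 × 15.6³ × 1.074)
    = 522071 / 32618.9 = 16.01 → 16 coils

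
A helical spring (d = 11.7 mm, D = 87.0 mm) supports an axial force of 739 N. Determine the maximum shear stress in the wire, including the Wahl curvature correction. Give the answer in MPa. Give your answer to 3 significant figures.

Spring index C = D/d = 87.0/11.7 = 7.4359
K_W = (4C−1)/(4C−4) + 0.615/C = 28.744/25.744 + 0.0827 = 1.1992
τ₀ = 8FD/(πd³) = 8·739·87.0/(π·11.7³) = 514344/5031.6 = 102.22 MPa
τ_max = K·τ₀ = 1.1992 × 102.22 = 122.59 MPa

123 MPa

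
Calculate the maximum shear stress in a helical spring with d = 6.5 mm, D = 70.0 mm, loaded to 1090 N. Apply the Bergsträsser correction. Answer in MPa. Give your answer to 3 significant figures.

Spring index C = D/d = 70.0/6.5 = 10.7692
K_B = (4C+2)/(4C−3) = 45.077/40.077 = 1.1248
τ₀ = 8FD/(πd³) = 8·1090·70.0/(π·6.5³) = 610400/862.76 = 707.5 MPa
τ_max = K·τ₀ = 1.1248 × 707.5 = 795.76 MPa

796 MPa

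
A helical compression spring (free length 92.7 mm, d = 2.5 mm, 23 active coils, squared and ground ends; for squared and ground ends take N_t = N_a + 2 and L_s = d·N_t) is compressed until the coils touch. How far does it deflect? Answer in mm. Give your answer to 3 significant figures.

N_t = 25; L_s = 2.5·25 = 62.5 mm
δ_solid = L₀ − L_s = 92.7 − 62.5 = 30.2 mm

30.2 mm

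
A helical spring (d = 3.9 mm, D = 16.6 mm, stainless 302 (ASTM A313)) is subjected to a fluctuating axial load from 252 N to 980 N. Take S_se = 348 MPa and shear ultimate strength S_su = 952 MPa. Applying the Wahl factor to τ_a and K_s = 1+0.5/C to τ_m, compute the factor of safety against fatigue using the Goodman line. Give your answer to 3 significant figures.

0.649

C = D/d = 16.6/3.9 = 4.2564; K_W = (4C−1)/(4C−4)+0.615/C = 1.3748; K_s = 1+0.5/C = 1.1175
F_a = (F_max−F_min)/2 = 364 N; F_m = (F_max+F_min)/2 = 616 N
τ_a = K_W·8F_aD/(πd³) = 1.3748 × 259.39 = 356.61 MPa
τ_m = K_s·8F_mD/(πd³) = 1.1175 × 438.97 = 490.54 MPa
Goodman: 1/n_f = τ_a/S_se + τ_m/S_su = 356.61/348 + 490.54/952 = 1.02475 + 0.51527 = 1.54
n_f = 1/1.54 = 0.6493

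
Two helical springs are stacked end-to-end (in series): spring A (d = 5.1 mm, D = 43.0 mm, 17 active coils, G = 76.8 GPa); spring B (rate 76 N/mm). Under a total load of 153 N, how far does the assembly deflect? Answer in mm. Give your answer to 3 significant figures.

k_A = Gd⁴/(8D³N_a) = (76.8×10³)(5.1⁴)/(8·43.0³·17) = 4.805 N/mm
Series: 1/k_eq = 1/4.805 + 1/76 = 0.22127; k_eq = 4.5193 N/mm
δ = F/k_eq = 153/4.5193 = 33.855 mm

33.9 mm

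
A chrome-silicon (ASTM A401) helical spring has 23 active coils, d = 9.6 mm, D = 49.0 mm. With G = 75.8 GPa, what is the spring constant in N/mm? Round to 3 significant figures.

k = Gd⁴/(8D³N_a) = (75.8×10³ × 9.6⁴) / (8 × 49.0³ × 23)
  = 6.43805e+08 / 2.16474e+07 = 29.74 N/mm

29.7 N/mm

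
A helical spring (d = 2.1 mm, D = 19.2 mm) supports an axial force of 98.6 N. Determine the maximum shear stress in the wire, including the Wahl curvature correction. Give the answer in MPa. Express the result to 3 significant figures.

Spring index C = D/d = 19.2/2.1 = 9.1429
K_W = (4C−1)/(4C−4) + 0.615/C = 35.571/32.571 + 0.0673 = 1.1594
τ₀ = 8FD/(πd³) = 8·98.6·19.2/(π·2.1³) = 15145/29.094 = 520.55 MPa
τ_max = K·τ₀ = 1.1594 × 520.55 = 603.51 MPa

604 MPa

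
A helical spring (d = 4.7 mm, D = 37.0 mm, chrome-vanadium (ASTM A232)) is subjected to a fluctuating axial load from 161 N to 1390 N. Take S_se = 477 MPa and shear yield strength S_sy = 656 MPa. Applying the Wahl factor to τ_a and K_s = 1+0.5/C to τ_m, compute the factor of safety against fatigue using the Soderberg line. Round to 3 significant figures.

0.395

C = D/d = 37.0/4.7 = 7.8723; K_W = (4C−1)/(4C−4)+0.615/C = 1.1873; K_s = 1+0.5/C = 1.0635
F_a = (F_max−F_min)/2 = 614.5 N; F_m = (F_max+F_min)/2 = 775.5 N
τ_a = K_W·8F_aD/(πd³) = 1.1873 × 557.66 = 662.09 MPa
τ_m = K_s·8F_mD/(πd³) = 1.0635 × 703.77 = 748.47 MPa
Soderberg: 1/n_f = τ_a/S_se + τ_m/S_sy = 662.09/477 + 748.47/656 = 1.38802 + 1.14096 = 2.529
n_f = 1/2.529 = 0.3954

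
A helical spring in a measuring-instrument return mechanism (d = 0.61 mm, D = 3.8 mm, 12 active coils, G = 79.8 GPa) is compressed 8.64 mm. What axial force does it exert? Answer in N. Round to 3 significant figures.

18.1 N

k = Gd⁴/(8D³N_a) = (79.8×10³)(0.61⁴)/(8·3.8³·12) = 2.0975 N/mm
F = k·δ = 2.0975 × 8.64 = 18.122 N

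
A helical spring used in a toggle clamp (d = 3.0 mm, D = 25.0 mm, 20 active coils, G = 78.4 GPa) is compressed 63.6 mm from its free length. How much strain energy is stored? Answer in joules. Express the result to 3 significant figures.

k = Gd⁴/(8D³N_a) = (78.4×10³)(3.0⁴)/(8·25.0³·20) = 2.5402 N/mm
U = ½kδ² = 0.5 × 2.5402 × 63.6² = 5137.4 N·mm = 5.1374 J

5.14 J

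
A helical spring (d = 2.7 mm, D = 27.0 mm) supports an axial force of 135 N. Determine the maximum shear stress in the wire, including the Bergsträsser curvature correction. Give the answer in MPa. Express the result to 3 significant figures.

535 MPa

Spring index C = D/d = 27.0/2.7 = 10.0000
K_B = (4C+2)/(4C−3) = 42.000/37.000 = 1.1351
τ₀ = 8FD/(πd³) = 8·135·27.0/(π·2.7³) = 29160/61.836 = 471.57 MPa
τ_max = K·τ₀ = 1.1351 × 471.57 = 535.3 MPa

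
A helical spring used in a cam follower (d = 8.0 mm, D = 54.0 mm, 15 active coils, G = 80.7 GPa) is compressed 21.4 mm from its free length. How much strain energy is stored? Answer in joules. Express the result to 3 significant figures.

k = Gd⁴/(8D³N_a) = (80.7×10³)(8.0⁴)/(8·54.0³·15) = 17.493 N/mm
U = ½kδ² = 0.5 × 17.493 × 21.4² = 4005.6 N·mm = 4.0056 J

4.01 J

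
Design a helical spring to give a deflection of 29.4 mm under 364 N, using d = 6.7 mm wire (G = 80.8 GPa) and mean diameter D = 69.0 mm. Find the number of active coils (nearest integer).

Required rate k = F/δ = 364/29.4 = 12.381 N/mm
N_a = Gd⁴/(8D³k) = (80.8×10³ × 6.7⁴)/(8 × 69.0³ × 12.381)
    = 1.62821e+08 / 3.2538e+07 = 5.004 → 5 coils

5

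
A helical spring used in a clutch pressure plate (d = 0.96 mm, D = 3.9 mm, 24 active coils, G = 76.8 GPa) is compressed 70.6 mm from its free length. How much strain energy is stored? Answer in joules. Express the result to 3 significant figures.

k = Gd⁴/(8D³N_a) = (76.8×10³)(0.96⁴)/(8·3.9³·24) = 5.7273 N/mm
U = ½kδ² = 0.5 × 5.7273 × 70.6² = 14274 N·mm = 14.274 J

14.3 J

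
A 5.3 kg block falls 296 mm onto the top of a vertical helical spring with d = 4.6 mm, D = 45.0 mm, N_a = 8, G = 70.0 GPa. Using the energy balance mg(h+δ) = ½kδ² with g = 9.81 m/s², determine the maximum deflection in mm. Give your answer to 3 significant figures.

k = Gd⁴/(8D³N_a) = (70.0×10³)(4.6⁴)/(8·45.0³·8) = 5.3742 N/mm
W = mg = 5.3 × 9.81 = 51.993 N
½kδ² − Wδ − Wh = 0 → δ = (W + √(W² + 2kWh))/k
δ = (51.993 + √(2703.3 + 165416))/5.3742 = (51.993 + 410.02)/5.3742 = 85.97 mm

86.0 mm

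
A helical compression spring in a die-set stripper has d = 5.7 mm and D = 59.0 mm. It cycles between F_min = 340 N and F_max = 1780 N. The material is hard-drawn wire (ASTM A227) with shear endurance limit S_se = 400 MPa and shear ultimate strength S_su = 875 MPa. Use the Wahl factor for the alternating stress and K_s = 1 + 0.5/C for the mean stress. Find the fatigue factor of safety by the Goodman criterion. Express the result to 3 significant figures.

C = D/d = 59.0/5.7 = 10.3509; K_W = (4C−1)/(4C−4)+0.615/C = 1.1396; K_s = 1+0.5/C = 1.0483
F_a = (F_max−F_min)/2 = 720 N; F_m = (F_max+F_min)/2 = 1060 N
τ_a = K_W·8F_aD/(πd³) = 1.1396 × 584.12 = 665.67 MPa
τ_m = K_s·8F_mD/(πd³) = 1.0483 × 859.95 = 901.49 MPa
Goodman: 1/n_f = τ_a/S_se + τ_m/S_su = 665.67/400 + 901.49/875 = 1.66418 + 1.03027 = 2.6945
n_f = 1/2.6945 = 0.3711

0.371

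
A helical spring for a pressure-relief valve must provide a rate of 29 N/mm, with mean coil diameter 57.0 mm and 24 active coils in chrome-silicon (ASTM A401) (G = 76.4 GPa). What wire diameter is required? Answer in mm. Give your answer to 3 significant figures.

d = (8D³N_a·k / G)^(1/4) = (8·57.0³·24·29 / (76.4×10³))^0.25
  = (13497)^0.25 = 10.7785 mm

10.8 mm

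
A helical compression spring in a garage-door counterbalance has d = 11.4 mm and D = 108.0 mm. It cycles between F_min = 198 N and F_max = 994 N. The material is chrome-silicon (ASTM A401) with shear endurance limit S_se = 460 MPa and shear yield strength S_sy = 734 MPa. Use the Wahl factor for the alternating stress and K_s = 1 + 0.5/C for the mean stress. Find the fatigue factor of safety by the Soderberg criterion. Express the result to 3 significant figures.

2.91

C = D/d = 108.0/11.4 = 9.4737; K_W = (4C−1)/(4C−4)+0.615/C = 1.1534; K_s = 1+0.5/C = 1.0528
F_a = (F_max−F_min)/2 = 398 N; F_m = (F_max+F_min)/2 = 596 N
τ_a = K_W·8F_aD/(πd³) = 1.1534 × 73.881 = 85.216 MPa
τ_m = K_s·8F_mD/(πd³) = 1.0528 × 110.64 = 116.47 MPa
Soderberg: 1/n_f = τ_a/S_se + τ_m/S_sy = 85.216/460 + 116.47/734 = 0.18525 + 0.15869 = 0.34394
n_f = 1/0.34394 = 2.908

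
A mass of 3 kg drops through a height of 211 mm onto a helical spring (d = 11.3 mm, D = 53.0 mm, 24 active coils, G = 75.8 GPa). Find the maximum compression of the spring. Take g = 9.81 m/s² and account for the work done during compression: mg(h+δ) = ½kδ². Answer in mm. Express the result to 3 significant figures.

k = Gd⁴/(8D³N_a) = (75.8×10³)(11.3⁴)/(8·53.0³·24) = 43.237 N/mm
W = mg = 3 × 9.81 = 29.43 N
½kδ² − Wδ − Wh = 0 → δ = (W + √(W² + 2kWh))/k
δ = (29.43 + √(866.12 + 536978))/43.237 = (29.43 + 733.38)/43.237 = 17.643 mm

17.6 mm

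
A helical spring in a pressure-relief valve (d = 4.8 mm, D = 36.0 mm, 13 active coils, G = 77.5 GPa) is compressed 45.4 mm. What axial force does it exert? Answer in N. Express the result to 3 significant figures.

k = Gd⁴/(8D³N_a) = (77.5×10³)(4.8⁴)/(8·36.0³·13) = 8.4786 N/mm
F = k·δ = 8.4786 × 45.4 = 384.93 N

385 N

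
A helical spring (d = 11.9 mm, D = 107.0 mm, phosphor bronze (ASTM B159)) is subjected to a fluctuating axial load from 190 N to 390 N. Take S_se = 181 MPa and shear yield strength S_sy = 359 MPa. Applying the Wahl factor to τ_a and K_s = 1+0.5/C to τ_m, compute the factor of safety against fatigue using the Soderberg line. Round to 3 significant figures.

C = D/d = 107.0/11.9 = 8.9916; K_W = (4C−1)/(4C−4)+0.615/C = 1.1622; K_s = 1+0.5/C = 1.0556
F_a = (F_max−F_min)/2 = 100 N; F_m = (F_max+F_min)/2 = 290 N
τ_a = K_W·8F_aD/(πd³) = 1.1622 × 16.169 = 18.792 MPa
τ_m = K_s·8F_mD/(πd³) = 1.0556 × 46.89 = 49.498 MPa
Soderberg: 1/n_f = τ_a/S_se + τ_m/S_sy = 18.792/181 + 49.498/359 = 0.10383 + 0.13788 = 0.2417
n_f = 1/0.2417 = 4.137

4.14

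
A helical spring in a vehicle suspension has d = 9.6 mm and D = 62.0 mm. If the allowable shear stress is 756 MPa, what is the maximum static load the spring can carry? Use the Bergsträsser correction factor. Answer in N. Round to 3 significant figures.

3480 N

C = D/d = 62.0/9.6 = 6.4583
K_B = (4C+2)/(4C−3) = 27.833/22.833 = 1.2190
τ_max = K·8FD/(πd³) → F_max = τ_allow·πd³/(8DK)
F_max = 756·π·9.6³/(8·62.0·1.2190) = 2.1013e+06/604.61 = 3475.4 N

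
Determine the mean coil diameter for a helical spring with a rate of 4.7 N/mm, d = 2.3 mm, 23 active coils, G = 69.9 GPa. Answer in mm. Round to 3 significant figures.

13.1 mm

D = (Gd⁴/(8N_a·k))^(1/3) = (69.9×10³·2.3⁴/(8·23·4.7))^(1/3)
  = (2261.9)^(1/3) = 13.1268 mm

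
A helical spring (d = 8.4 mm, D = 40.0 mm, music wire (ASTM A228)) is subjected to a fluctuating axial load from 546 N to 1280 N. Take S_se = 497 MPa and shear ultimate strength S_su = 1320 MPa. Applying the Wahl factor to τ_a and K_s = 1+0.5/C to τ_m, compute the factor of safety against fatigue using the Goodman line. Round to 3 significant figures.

3.33

C = D/d = 40.0/8.4 = 4.7619; K_W = (4C−1)/(4C−4)+0.615/C = 1.3285; K_s = 1+0.5/C = 1.1050
F_a = (F_max−F_min)/2 = 367 N; F_m = (F_max+F_min)/2 = 913 N
τ_a = K_W·8F_aD/(πd³) = 1.3285 × 63.071 = 83.791 MPa
τ_m = K_s·8F_mD/(πd³) = 1.1050 × 156.9 = 173.38 MPa
Goodman: 1/n_f = τ_a/S_se + τ_m/S_su = 83.791/497 + 173.38/1320 = 0.16859 + 0.13135 = 0.29994
n_f = 1/0.29994 = 3.334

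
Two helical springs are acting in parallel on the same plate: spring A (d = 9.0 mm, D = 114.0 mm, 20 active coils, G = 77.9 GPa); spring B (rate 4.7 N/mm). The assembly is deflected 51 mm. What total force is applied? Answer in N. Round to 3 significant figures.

k_A = Gd⁴/(8D³N_a) = (77.9×10³)(9.0⁴)/(8·114.0³·20) = 2.1561 N/mm
Parallel: k_eq = 2.1561 + 4.7 = 6.8561 N/mm
F = k_eq·δ = 6.8561·51 = 349.66 N

350 N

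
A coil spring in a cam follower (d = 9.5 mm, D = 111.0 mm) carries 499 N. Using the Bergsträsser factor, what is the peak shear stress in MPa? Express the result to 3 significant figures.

Spring index C = D/d = 111.0/9.5 = 11.6842
K_B = (4C+2)/(4C−3) = 48.737/43.737 = 1.1143
τ₀ = 8FD/(πd³) = 8·499·111.0/(π·9.5³) = 443112/2693.5 = 164.51 MPa
τ_max = K·τ₀ = 1.1143 × 164.51 = 183.32 MPa

183 MPa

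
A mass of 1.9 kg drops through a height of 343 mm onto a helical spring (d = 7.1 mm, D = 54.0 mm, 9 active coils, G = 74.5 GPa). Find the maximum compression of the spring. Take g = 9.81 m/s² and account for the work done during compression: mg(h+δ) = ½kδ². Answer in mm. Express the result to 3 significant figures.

k = Gd⁴/(8D³N_a) = (74.5×10³)(7.1⁴)/(8·54.0³·9) = 16.698 N/mm
W = mg = 1.9 × 9.81 = 18.639 N
½kδ² − Wδ − Wh = 0 → δ = (W + √(W² + 2kWh))/k
δ = (18.639 + √(347.41 + 213512))/16.698 = (18.639 + 462.45)/16.698 = 28.81 mm

28.8 mm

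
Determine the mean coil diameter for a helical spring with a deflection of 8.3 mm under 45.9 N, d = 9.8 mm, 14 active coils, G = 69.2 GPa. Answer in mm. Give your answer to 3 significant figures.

101 mm

Required rate k = F/δ = 45.9/8.3 = 5.5301 N/mm
D = (Gd⁴/(8N_a·k))^(1/3) = (69.2×10³·9.8⁴/(8·14·5.5301))^(1/3)
  = (1.03052e+06)^(1/3) = 101.0073 mm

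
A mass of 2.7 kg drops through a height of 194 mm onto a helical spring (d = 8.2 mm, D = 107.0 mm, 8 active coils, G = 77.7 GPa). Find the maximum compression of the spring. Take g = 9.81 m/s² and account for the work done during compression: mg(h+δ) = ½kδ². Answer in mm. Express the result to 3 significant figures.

k = Gd⁴/(8D³N_a) = (77.7×10³)(8.2⁴)/(8·107.0³·8) = 4.4807 N/mm
W = mg = 2.7 × 9.81 = 26.487 N
½kδ² − Wδ − Wh = 0 → δ = (W + √(W² + 2kWh))/k
δ = (26.487 + √(701.56 + 46047.9))/4.4807 = (26.487 + 216.22)/4.4807 = 54.166 mm

54.2 mm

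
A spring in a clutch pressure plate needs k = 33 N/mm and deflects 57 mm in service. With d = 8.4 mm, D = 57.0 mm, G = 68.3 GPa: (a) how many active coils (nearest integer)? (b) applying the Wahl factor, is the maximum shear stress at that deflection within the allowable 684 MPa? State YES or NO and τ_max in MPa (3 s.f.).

(a) 7 coils; (b) YES, τ_max = 559 MPa

N_a = Gd⁴/(8D³k) = (68.3×10³)(8.4⁴)/(8·57.0³·33) = 6.955 → N_a = 7
Actual rate k = Gd⁴/(8D³·7) = 32.789 N/mm
Working load F = kδ = 32.789·57 = 1869 N
C = 57.0/8.4 = 6.7857; K_W = (4C−1)/(4C−4)+0.615/C = 1.2203
τ_max = K_W·8FD/(πd³) = 1.2203·457.7 = 558.51 MPa
τ_max ≤ 684 MPa → acceptable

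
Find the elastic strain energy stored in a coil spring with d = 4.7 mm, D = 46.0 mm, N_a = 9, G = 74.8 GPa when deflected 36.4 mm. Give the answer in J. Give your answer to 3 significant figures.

k = Gd⁴/(8D³N_a) = (74.8×10³)(4.7⁴)/(8·46.0³·9) = 5.2082 N/mm
U = ½kδ² = 0.5 × 5.2082 × 36.4² = 3450.3 N·mm = 3.4503 J

3.45 J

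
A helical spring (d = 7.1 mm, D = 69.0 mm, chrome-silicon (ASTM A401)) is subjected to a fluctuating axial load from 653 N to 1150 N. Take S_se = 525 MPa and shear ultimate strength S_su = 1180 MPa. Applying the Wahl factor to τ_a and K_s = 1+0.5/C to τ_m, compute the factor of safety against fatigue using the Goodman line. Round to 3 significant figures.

C = D/d = 69.0/7.1 = 9.7183; K_W = (4C−1)/(4C−4)+0.615/C = 1.1493; K_s = 1+0.5/C = 1.0514
F_a = (F_max−F_min)/2 = 248.5 N; F_m = (F_max+F_min)/2 = 901.5 N
τ_a = K_W·8F_aD/(πd³) = 1.1493 × 121.99 = 140.21 MPa
τ_m = K_s·8F_mD/(πd³) = 1.0514 × 442.57 = 465.34 MPa
Goodman: 1/n_f = τ_a/S_se + τ_m/S_su = 140.21/525 + 465.34/1180 = 0.26707 + 0.39435 = 0.66142
n_f = 1/0.66142 = 1.512

1.51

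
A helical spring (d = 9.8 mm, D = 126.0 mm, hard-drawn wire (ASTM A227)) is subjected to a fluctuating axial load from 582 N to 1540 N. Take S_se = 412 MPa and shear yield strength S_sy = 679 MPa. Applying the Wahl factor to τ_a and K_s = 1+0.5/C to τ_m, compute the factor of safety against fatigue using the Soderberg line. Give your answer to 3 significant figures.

C = D/d = 126.0/9.8 = 12.8571; K_W = (4C−1)/(4C−4)+0.615/C = 1.1111; K_s = 1+0.5/C = 1.0389
F_a = (F_max−F_min)/2 = 479 N; F_m = (F_max+F_min)/2 = 1061 N
τ_a = K_W·8F_aD/(πd³) = 1.1111 × 163.29 = 181.43 MPa
τ_m = K_s·8F_mD/(πd³) = 1.0389 × 361.7 = 375.77 MPa
Soderberg: 1/n_f = τ_a/S_se + τ_m/S_sy = 181.43/412 + 375.77/679 = 0.44037 + 0.55341 = 0.99378
n_f = 1/0.99378 = 1.006

1.01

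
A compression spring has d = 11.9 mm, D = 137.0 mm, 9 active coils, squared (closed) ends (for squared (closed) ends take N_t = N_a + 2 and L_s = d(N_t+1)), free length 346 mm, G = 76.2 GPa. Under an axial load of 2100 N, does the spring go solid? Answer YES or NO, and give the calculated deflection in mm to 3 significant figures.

k = Gd⁴/(8D³N_a) = (76.2×10³)(11.9⁴)/(8·137.0³·9) = 8.2537 N/mm
N_t = 11; L_s = 11.9·12 = 142.8 mm; δ_solid = L₀ − L_s = 346 − 142.8 = 203.2 mm
δ = F/k = 2100/8.2537 = 254.43 mm
δ ≥ δ_solid → spring goes solid

YES, δ = 254 mm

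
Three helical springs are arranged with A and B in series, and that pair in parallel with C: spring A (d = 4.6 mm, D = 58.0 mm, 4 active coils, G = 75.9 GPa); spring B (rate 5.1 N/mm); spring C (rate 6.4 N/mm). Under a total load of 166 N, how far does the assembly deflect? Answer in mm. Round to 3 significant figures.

k_A = Gd⁴/(8D³N_a) = (75.9×10³)(4.6⁴)/(8·58.0³·4) = 5.443 N/mm
Springs A,B series: k_AB = 1/(1/5.443+1/5.1) = 2.633 N/mm; parallel with C: k_eq = 2.633+6.4 = 9.033 N/mm
δ = F/k_eq = 166/9.033 = 18.377 mm

18.4 mm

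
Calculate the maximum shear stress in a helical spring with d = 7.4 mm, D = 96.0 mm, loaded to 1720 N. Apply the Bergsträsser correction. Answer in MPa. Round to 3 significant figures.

Spring index C = D/d = 96.0/7.4 = 12.9730
K_B = (4C+2)/(4C−3) = 53.892/48.892 = 1.1023
τ₀ = 8FD/(πd³) = 8·1720·96.0/(π·7.4³) = 1.32096e+06/1273 = 1037.6 MPa
τ_max = K·τ₀ = 1.1023 × 1037.6 = 1143.8 MPa

1140 MPa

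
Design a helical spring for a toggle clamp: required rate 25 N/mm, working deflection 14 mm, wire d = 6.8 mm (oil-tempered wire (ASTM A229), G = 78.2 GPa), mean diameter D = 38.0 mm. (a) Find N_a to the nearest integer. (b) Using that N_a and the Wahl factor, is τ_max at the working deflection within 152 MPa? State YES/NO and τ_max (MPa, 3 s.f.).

(a) 15 coils; (b) YES, τ_max = 139 MPa

N_a = Gd⁴/(8D³k) = (78.2×10³)(6.8⁴)/(8·38.0³·25) = 15.24 → N_a = 15
Actual rate k = Gd⁴/(8D³·15) = 25.393 N/mm
Working load F = kδ = 25.393·14 = 355.5 N
C = 38.0/6.8 = 5.5882; K_W = (4C−1)/(4C−4)+0.615/C = 1.2735
τ_max = K_W·8FD/(πd³) = 1.2735·109.4 = 139.33 MPa
τ_max ≤ 152 MPa → acceptable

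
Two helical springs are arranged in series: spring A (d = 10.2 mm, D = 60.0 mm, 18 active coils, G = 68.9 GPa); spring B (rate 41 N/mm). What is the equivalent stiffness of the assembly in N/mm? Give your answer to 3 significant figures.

15.1 N/mm

k_A = Gd⁴/(8D³N_a) = (68.9×10³)(10.2⁴)/(8·60.0³·18) = 23.977 N/mm
Series: 1/k_eq = 1/23.977 + 1/41 = 0.066096; k_eq = 15.13 N/mm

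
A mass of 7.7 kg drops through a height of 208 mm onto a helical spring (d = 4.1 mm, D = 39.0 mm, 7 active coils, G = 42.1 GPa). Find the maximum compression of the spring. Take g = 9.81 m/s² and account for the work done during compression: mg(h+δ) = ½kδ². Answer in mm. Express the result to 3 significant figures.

k = Gd⁴/(8D³N_a) = (42.1×10³)(4.1⁴)/(8·39.0³·7) = 3.5813 N/mm
W = mg = 7.7 × 9.81 = 75.537 N
½kδ² − Wδ − Wh = 0 → δ = (W + √(W² + 2kWh))/k
δ = (75.537 + √(5705.8 + 112535))/3.5813 = (75.537 + 343.86)/3.5813 = 117.11 mm

117 mm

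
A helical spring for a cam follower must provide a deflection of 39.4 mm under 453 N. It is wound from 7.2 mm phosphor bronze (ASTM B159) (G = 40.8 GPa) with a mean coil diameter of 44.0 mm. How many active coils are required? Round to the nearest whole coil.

14

Required rate k = F/δ = 453/39.4 = 11.497 N/mm
N_a = Gd⁴/(8D³k) = (40.8×10³ × 7.2⁴)/(8 × 44.0³ × 11.497)
    = 1.09645e+08 / 7.8352e+06 = 13.99 → 14 coils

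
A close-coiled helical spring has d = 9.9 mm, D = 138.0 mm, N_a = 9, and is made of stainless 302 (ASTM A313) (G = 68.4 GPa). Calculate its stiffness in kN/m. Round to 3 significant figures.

3.47 kN/m

k = Gd⁴/(8D³N_a) = (68.4×10³ × 9.9⁴) / (8 × 138.0³ × 9)
  = 6.57048e+08 / 1.89221e+08 = 3.4724 N/mm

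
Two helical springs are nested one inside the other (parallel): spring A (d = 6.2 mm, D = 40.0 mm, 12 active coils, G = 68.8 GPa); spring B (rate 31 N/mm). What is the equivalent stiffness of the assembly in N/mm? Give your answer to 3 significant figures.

47.5 N/mm

k_A = Gd⁴/(8D³N_a) = (68.8×10³)(6.2⁴)/(8·40.0³·12) = 16.546 N/mm
Parallel: k_eq = 16.546 + 31 = 47.546 N/mm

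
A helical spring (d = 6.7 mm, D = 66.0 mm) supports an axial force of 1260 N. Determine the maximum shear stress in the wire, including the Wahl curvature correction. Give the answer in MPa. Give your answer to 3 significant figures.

Spring index C = D/d = 66.0/6.7 = 9.8507
K_W = (4C−1)/(4C−4) + 0.615/C = 38.403/35.403 + 0.0624 = 1.1472
τ₀ = 8FD/(πd³) = 8·1260·66.0/(π·6.7³) = 665280/944.87 = 704.09 MPa
τ_max = K·τ₀ = 1.1472 × 704.09 = 807.71 MPa

808 MPa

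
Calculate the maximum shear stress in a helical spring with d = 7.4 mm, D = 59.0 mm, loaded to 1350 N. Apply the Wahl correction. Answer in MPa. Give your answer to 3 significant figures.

Spring index C = D/d = 59.0/7.4 = 7.9730
K_W = (4C−1)/(4C−4) + 0.615/C = 30.892/27.892 + 0.0771 = 1.1847
τ₀ = 8FD/(πd³) = 8·1350·59.0/(π·7.4³) = 637200/1273 = 500.53 MPa
τ_max = K·τ₀ = 1.1847 × 500.53 = 592.98 MPa

593 MPa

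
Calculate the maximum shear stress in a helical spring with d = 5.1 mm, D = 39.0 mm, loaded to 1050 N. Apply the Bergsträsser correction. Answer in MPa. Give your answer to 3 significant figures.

929 MPa

Spring index C = D/d = 39.0/5.1 = 7.6471
K_B = (4C+2)/(4C−3) = 32.588/27.588 = 1.1812
τ₀ = 8FD/(πd³) = 8·1050·39.0/(π·5.1³) = 327600/416.74 = 786.11 MPa
τ_max = K·τ₀ = 1.1812 × 786.11 = 928.58 MPa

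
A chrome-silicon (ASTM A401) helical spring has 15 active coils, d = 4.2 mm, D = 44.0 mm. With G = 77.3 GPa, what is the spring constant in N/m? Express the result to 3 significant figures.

k = Gd⁴/(8D³N_a) = (77.3×10³ × 4.2⁴) / (8 × 44.0³ × 15)
  = 2.40534e+07 / 1.02221e+07 = 2.3531 N/mm = 2353.1 N/m

2350 N/m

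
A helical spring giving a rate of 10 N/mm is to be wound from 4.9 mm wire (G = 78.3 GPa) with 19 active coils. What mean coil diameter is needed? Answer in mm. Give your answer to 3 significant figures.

D = (Gd⁴/(8N_a·k))^(1/3) = (78.3×10³·4.9⁴/(8·19·10))^(1/3)
  = (29696.3)^(1/3) = 30.9671 mm

31.0 mm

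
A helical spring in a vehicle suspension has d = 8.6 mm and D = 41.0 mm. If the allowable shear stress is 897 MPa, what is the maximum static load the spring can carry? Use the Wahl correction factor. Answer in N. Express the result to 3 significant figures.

4110 N

C = D/d = 41.0/8.6 = 4.7674
K_W = (4C−1)/(4C−4) + 0.615/C = 18.070/15.070 + 0.1290 = 1.3281
τ_max = K·8FD/(πd³) → F_max = τ_allow·πd³/(8DK)
F_max = 897·π·8.6³/(8·41.0·1.3281) = 1.7924e+06/435.61 = 4114.7 N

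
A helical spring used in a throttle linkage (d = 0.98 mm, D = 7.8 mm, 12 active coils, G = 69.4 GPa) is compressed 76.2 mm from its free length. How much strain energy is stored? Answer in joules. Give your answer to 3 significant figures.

k = Gd⁴/(8D³N_a) = (69.4×10³)(0.98⁴)/(8·7.8³·12) = 1.4051 N/mm
U = ½kδ² = 0.5 × 1.4051 × 76.2² = 4079.3 N·mm = 4.0793 J

4.08 J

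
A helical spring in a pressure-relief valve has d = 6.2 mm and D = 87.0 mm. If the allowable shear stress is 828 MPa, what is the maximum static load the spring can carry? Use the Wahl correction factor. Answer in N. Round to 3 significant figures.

809 N

C = D/d = 87.0/6.2 = 14.0323
K_W = (4C−1)/(4C−4) + 0.615/C = 55.129/52.129 + 0.0438 = 1.1014
τ_max = K·8FD/(πd³) → F_max = τ_allow·πd³/(8DK)
F_max = 828·π·6.2³/(8·87.0·1.1014) = 6.1995e+05/766.56 = 808.74 N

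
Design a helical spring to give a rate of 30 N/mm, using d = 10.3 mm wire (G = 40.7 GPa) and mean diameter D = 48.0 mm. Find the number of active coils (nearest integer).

N_a = Gd⁴/(8D³k) = (40.7×10³ × 10.3⁴)/(8 × 48.0³ × 30)
    = 4.58082e+08 / 2.65421e+07 = 17.26 → 17 coils

17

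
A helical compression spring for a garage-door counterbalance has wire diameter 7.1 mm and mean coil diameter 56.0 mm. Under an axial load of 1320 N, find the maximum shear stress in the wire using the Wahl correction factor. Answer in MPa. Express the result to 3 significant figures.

Spring index C = D/d = 56.0/7.1 = 7.8873
K_W = (4C−1)/(4C−4) + 0.615/C = 30.549/27.549 + 0.0780 = 1.1869
τ₀ = 8FD/(πd³) = 8·1320·56.0/(π·7.1³) = 591360/1124.4 = 525.93 MPa
τ_max = K·τ₀ = 1.1869 × 525.93 = 624.21 MPa

624 MPa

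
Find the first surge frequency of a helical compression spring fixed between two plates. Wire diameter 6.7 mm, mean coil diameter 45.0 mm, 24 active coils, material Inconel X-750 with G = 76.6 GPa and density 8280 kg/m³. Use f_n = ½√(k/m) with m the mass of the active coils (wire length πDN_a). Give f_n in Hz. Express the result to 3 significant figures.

k = Gd⁴/(8D³N_a) = (76.6×10³)(6.7⁴)/(8·45.0³·24) = 8.8225 N/mm = 8822.5 N/m
Wire length L = πDN_a = π·45.0·24 = 3392.9 mm
m = ρ·(πd²/4)·L = 8280 × 35.257×10⁻⁶ m² × 3.3929 m = 0.99047 kg
f_n = ½√(k/m) = 0.5·√(8822.5/0.99047) = 0.5·√(8907.3) = 47.189 Hz

47.2 Hz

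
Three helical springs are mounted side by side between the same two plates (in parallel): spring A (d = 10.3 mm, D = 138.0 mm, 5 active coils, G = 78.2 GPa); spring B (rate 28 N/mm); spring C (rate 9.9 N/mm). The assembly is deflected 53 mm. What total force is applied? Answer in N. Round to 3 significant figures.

2450 N

k_A = Gd⁴/(8D³N_a) = (78.2×10³)(10.3⁴)/(8·138.0³·5) = 8.3726 N/mm
Parallel: k_eq = 8.3726 + 28 + 9.9 = 46.273 N/mm
F = k_eq·δ = 46.273·53 = 2452.4 N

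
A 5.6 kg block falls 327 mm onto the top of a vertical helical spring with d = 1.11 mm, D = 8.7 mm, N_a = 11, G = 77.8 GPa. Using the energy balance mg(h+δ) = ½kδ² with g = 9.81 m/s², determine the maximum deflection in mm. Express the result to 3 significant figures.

162 mm

k = Gd⁴/(8D³N_a) = (77.8×10³)(1.11⁴)/(8·8.7³·11) = 2.0381 N/mm
W = mg = 5.6 × 9.81 = 54.936 N
½kδ² − Wδ − Wh = 0 → δ = (W + √(W² + 2kWh))/k
δ = (54.936 + √(3018 + 73226.1))/2.0381 = (54.936 + 276.12)/2.0381 = 162.43 mm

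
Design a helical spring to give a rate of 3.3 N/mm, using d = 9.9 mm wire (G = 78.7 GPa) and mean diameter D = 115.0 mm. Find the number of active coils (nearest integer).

N_a = Gd⁴/(8D³k) = (78.7×10³ × 9.9⁴)/(8 × 115.0³ × 3.3)
    = 7.55989e+08 / 4.01511e+07 = 18.83 → 19 coils

19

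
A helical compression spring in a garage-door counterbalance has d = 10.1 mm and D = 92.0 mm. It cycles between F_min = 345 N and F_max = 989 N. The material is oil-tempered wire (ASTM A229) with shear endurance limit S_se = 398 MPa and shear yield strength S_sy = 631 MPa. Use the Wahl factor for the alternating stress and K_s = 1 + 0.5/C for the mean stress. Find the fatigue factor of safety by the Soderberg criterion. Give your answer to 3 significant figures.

2.14

C = D/d = 92.0/10.1 = 9.1089; K_W = (4C−1)/(4C−4)+0.615/C = 1.1600; K_s = 1+0.5/C = 1.0549
F_a = (F_max−F_min)/2 = 322 N; F_m = (F_max+F_min)/2 = 667 N
τ_a = K_W·8F_aD/(πd³) = 1.1600 × 73.218 = 84.934 MPa
τ_m = K_s·8F_mD/(πd³) = 1.0549 × 151.67 = 159.99 MPa
Soderberg: 1/n_f = τ_a/S_se + τ_m/S_sy = 84.934/398 + 159.99/631 = 0.21340 + 0.25355 = 0.46695
n_f = 1/0.46695 = 2.142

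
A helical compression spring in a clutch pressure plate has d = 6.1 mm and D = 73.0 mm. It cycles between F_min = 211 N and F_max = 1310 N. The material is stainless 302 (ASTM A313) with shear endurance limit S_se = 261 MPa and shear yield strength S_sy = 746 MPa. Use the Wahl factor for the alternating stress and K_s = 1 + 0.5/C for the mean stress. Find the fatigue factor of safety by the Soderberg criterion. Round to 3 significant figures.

C = D/d = 73.0/6.1 = 11.9672; K_W = (4C−1)/(4C−4)+0.615/C = 1.1198; K_s = 1+0.5/C = 1.0418
F_a = (F_max−F_min)/2 = 549.5 N; F_m = (F_max+F_min)/2 = 760.5 N
τ_a = K_W·8F_aD/(πd³) = 1.1198 × 450.03 = 503.93 MPa
τ_m = K_s·8F_mD/(πd³) = 1.0418 × 622.83 = 648.86 MPa
Soderberg: 1/n_f = τ_a/S_se + τ_m/S_sy = 503.93/261 + 648.86/746 = 1.93078 + 0.86978 = 2.8006
n_f = 1/2.8006 = 0.3571

0.357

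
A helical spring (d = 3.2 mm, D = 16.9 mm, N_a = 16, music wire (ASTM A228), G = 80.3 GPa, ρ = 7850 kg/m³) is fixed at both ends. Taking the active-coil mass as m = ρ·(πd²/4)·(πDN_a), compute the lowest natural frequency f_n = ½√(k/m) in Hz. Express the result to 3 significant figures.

252 Hz

k = Gd⁴/(8D³N_a) = (80.3×10³)(3.2⁴)/(8·16.9³·16) = 13.628 N/mm = 13628 N/m
Wire length L = πDN_a = π·16.9·16 = 849.49 mm
m = ρ·(πd²/4)·L = 7850 × 8.0425×10⁻⁶ m² × 0.84949 m = 0.053631 kg
f_n = ½√(k/m) = 0.5·√(13628/0.053631) = 0.5·√(2.5411e+05) = 252.05 Hz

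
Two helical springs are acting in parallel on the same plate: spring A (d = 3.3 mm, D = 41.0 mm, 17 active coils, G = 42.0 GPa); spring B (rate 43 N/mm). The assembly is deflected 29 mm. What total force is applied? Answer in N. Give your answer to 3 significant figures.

k_A = Gd⁴/(8D³N_a) = (42.0×10³)(3.3⁴)/(8·41.0³·17) = 0.53139 N/mm
Parallel: k_eq = 0.53139 + 43 = 43.531 N/mm
F = k_eq·δ = 43.531·29 = 1262.4 N

1260 N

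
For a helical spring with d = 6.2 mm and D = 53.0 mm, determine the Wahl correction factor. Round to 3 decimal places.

C = D/d = 53.0/6.2 = 8.5484
K_W = (4C−1)/(4C−4) + 0.615/C = 33.194/30.194 + 0.0719 = 1.1713

1.171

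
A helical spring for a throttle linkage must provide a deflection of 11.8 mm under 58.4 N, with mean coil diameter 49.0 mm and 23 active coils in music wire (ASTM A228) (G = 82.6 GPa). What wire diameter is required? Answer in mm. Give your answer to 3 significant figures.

6.00 mm

Required rate k = F/δ = 58.4/11.8 = 4.9492 N/mm
d = (8D³N_a·k / G)^(1/4) = (8·49.0³·23·4.9492 / (82.6×10³))^0.25
  = (1297.1)^0.25 = 6.0012 mm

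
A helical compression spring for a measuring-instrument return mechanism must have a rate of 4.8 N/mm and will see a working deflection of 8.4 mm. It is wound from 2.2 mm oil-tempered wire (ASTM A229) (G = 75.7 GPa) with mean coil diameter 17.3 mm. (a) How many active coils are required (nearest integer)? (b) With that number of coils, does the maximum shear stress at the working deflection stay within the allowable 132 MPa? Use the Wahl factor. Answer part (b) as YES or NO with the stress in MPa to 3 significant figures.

N_a = Gd⁴/(8D³k) = (75.7×10³)(2.2⁴)/(8·17.3³·4.8) = 8.919 → N_a = 9
Actual rate k = Gd⁴/(8D³·9) = 4.7568 N/mm
Working load F = kδ = 4.7568·8.4 = 39.957 N
C = 17.3/2.2 = 7.8636; K_W = (4C−1)/(4C−4)+0.615/C = 1.1875
τ_max = K_W·8FD/(πd³) = 1.1875·165.32 = 196.31 MPa
τ_max > 132 MPa → exceeds allowable

(a) 9 coils; (b) NO, τ_max = 196 MPa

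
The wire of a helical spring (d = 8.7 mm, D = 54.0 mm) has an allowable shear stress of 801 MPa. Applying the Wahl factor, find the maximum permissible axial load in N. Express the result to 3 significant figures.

3090 N

C = D/d = 54.0/8.7 = 6.2069
K_W = (4C−1)/(4C−4) + 0.615/C = 23.828/20.828 + 0.0991 = 1.2431
τ_max = K·8FD/(πd³) → F_max = τ_allow·πd³/(8DK)
F_max = 801·π·8.7³/(8·54.0·1.2431) = 1.6571e+06/537.03 = 3085.6 N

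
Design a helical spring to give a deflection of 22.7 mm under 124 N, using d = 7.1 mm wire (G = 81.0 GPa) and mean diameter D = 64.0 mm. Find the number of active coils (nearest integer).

18

Required rate k = F/δ = 124/22.7 = 5.4626 N/mm
N_a = Gd⁴/(8D³k) = (81.0×10³ × 7.1⁴)/(8 × 64.0³ × 5.4626)
    = 2.05835e+08 / 1.14558e+07 = 17.97 → 18 coils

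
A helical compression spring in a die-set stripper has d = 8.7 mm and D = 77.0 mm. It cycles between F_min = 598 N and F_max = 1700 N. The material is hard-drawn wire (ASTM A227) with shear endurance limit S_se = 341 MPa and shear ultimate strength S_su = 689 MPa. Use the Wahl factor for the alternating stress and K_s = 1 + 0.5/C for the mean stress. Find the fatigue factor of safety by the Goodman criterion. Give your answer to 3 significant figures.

C = D/d = 77.0/8.7 = 8.8506; K_W = (4C−1)/(4C−4)+0.615/C = 1.1650; K_s = 1+0.5/C = 1.0565
F_a = (F_max−F_min)/2 = 551 N; F_m = (F_max+F_min)/2 = 1149 N
τ_a = K_W·8F_aD/(πd³) = 1.1650 × 164.07 = 191.14 MPa
τ_m = K_s·8F_mD/(πd³) = 1.0565 × 342.13 = 361.46 MPa
Goodman: 1/n_f = τ_a/S_se + τ_m/S_su = 191.14/341 + 361.46/689 = 0.56054 + 0.52462 = 1.0852
n_f = 1/1.0852 = 0.9215

0.922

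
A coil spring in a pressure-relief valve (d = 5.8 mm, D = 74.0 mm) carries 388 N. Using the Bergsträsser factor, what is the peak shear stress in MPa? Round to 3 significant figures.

414 MPa

Spring index C = D/d = 74.0/5.8 = 12.7586
K_B = (4C+2)/(4C−3) = 53.034/48.034 = 1.1041
τ₀ = 8FD/(πd³) = 8·388·74.0/(π·5.8³) = 229696/612.96 = 374.73 MPa
τ_max = K·τ₀ = 1.1041 × 374.73 = 413.74 MPa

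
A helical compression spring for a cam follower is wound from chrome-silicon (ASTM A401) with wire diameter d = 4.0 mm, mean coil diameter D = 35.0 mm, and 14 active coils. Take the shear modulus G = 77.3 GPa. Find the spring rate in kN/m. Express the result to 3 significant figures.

4.12 kN/m

k = Gd⁴/(8D³N_a) = (77.3×10³ × 4.0⁴) / (8 × 35.0³ × 14)
  = 1.97888e+07 / 4.802e+06 = 4.1209 N/mm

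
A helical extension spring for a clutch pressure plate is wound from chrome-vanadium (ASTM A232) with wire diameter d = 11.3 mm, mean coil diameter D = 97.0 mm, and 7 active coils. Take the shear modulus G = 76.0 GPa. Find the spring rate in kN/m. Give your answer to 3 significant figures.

k = Gd⁴/(8D³N_a) = (76.0×10³ × 11.3⁴) / (8 × 97.0³ × 7)
  = 1.23916e+09 / 5.11097e+07 = 24.245 N/mm

24.2 kN/m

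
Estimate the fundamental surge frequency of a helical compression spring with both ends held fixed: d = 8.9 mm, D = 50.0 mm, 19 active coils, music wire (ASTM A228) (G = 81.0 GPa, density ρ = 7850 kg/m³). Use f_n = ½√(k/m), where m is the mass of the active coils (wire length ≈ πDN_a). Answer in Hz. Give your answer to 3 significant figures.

67.7 Hz

k = Gd⁴/(8D³N_a) = (81.0×10³)(8.9⁴)/(8·50.0³·19) = 26.748 N/mm = 26748 N/m
Wire length L = πDN_a = π·50.0·19 = 2984.5 mm
m = ρ·(πd²/4)·L = 7850 × 62.211×10⁻⁶ m² × 2.9845 m = 1.4575 kg
f_n = ½√(k/m) = 0.5·√(26748/1.4575) = 0.5·√(18352) = 67.734 Hz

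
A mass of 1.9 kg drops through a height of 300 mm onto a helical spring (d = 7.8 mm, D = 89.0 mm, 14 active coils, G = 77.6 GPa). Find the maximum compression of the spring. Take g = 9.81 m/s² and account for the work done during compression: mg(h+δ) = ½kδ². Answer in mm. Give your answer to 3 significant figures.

k = Gd⁴/(8D³N_a) = (77.6×10³)(7.8⁴)/(8·89.0³·14) = 3.6379 N/mm
W = mg = 1.9 × 9.81 = 18.639 N
½kδ² − Wδ − Wh = 0 → δ = (W + √(W² + 2kWh))/k
δ = (18.639 + √(347.41 + 40684.2))/3.6379 = (18.639 + 202.56)/3.6379 = 60.805 mm

60.8 mm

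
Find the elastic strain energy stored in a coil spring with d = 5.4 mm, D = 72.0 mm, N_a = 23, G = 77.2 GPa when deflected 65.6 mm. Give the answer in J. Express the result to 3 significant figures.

2.06 J

k = Gd⁴/(8D³N_a) = (77.2×10³)(5.4⁴)/(8·72.0³·23) = 0.95582 N/mm
U = ½kδ² = 0.5 × 0.95582 × 65.6² = 2056.6 N·mm = 2.0566 J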